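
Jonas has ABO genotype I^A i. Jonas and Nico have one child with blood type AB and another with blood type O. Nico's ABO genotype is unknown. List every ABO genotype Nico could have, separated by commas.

I^B i

For each candidate genotype of Nico, check whether crossing it with I^A i can produce every observed child phenotype.
  I^A I^A → possible child types {A} ✗
  I^A I^B → possible child types {A, B, AB} ✗
  I^A i → possible child types {O, A} ✗
  I^B I^B → possible child types {B, AB} ✗
  I^B i → possible child types {O, A, B, AB} ✓
  i i → possible child types {O, A} ✗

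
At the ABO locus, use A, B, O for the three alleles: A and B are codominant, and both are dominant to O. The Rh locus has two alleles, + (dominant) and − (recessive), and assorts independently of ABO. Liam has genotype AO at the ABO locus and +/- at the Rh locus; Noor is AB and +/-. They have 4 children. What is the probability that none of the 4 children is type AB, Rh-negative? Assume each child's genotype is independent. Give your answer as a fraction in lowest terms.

ABO cross AO × AB → 1/2 A, 1/4 B, 1/4 AB.
Rh cross +/- × +/- → 3/4 Rh+, 1/4 Rh-; so P(type AB, Rh-negative) = 1/4 × 1/4 = 1/16 per child.
P(not type AB, Rh-negative) = 15/16 for one child; (15/16)^4 = 50625/65536.

50625/65536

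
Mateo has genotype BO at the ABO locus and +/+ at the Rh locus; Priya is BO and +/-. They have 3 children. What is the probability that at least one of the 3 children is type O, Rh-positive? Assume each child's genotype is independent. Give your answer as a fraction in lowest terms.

37/64

ABO cross BO × BO → 1/4 O, 3/4 B.
Rh cross +/+ × +/- → 1 Rh+; so P(type O, Rh-positive) = 1/4 × 1 = 1/4 per child.
P(none) = (3/4)^3 = 27/64; P(at least one) = 1 − 27/64 = 37/64.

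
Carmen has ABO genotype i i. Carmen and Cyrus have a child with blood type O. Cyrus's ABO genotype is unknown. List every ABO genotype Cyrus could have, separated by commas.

For each candidate genotype of Cyrus, check whether crossing it with i i can produce every observed child phenotype.
  I^A I^A → possible child types {A} ✗
  I^A I^B → possible child types {A, B} ✗
  I^A i → possible child types {O, A} ✓
  I^B I^B → possible child types {B} ✗
  I^B i → possible child types {O, B} ✓
  i i → possible child types {O} ✓

I^A i, I^B i, i i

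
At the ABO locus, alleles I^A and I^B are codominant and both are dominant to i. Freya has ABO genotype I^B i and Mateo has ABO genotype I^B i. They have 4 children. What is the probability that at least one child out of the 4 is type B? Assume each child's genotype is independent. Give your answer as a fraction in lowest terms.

ABO cross I^B i × I^B i → 1/4 O, 3/4 B.
So P(type B) = 3/4 per child.
P(none) = (1/4)^4 = 1/256; P(at least one) = 1 − 1/256 = 255/256.

255/256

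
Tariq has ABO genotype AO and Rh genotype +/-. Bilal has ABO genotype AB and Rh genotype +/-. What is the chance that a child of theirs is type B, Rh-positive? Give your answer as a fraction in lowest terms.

ABO cross AO × AB → offspring phenotypes: 1/2 A, 1/4 B, 1/4 AB.
Rh cross +/- × +/- → 3/4 Rh+, 1/4 Rh-.
Independent loci: P(type B, Rh-positive) = 1/4 × 3/4 = 3/16.

3/16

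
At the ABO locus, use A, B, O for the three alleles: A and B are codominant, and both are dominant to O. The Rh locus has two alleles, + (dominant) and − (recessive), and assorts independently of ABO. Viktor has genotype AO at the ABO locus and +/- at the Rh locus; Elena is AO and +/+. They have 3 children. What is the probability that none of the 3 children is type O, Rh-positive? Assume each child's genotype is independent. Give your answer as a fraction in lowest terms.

27/64

ABO cross AO × AO → 1/4 O, 3/4 A.
Rh cross +/- × +/+ → 1 Rh+; so P(type O, Rh-positive) = 1/4 × 1 = 1/4 per child.
P(not type O, Rh-positive) = 3/4 for one child; (3/4)^3 = 27/64.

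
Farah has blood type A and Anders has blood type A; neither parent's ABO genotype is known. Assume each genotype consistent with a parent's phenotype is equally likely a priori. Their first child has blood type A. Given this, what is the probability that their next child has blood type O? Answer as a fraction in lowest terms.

Possible genotypes: Farah ∈ {I^A I^A, I^A i}; Anders ∈ {I^A I^A, I^A i}.
Weight each parental genotype pair by prior × P(type-A child):
  I^A I^A × I^A I^A: posterior weight 4/15; P(next child type O) = 0.
  I^A I^A × I^A i: posterior weight 4/15; P(next child type O) = 0.
  I^A i × I^A I^A: posterior weight 4/15; P(next child type O) = 0.
  I^A i × I^A i: posterior weight 1/5; P(next child type O) = 1/4.
Weighted sum = 1/20.

1/20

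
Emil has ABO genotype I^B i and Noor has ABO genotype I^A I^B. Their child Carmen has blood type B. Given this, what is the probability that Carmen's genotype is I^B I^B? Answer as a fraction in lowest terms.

Cross I^B i × I^A I^B → 1/4 I^A I^B, 1/4 I^A i, 1/4 I^B I^B, 1/4 I^B i.
Type-B genotypes among offspring: I^B I^B (1/4), I^B i (1/4); total 1/2.
P(I^B I^B | type B) = (1/4) / (1/2) = 1/2.

1/2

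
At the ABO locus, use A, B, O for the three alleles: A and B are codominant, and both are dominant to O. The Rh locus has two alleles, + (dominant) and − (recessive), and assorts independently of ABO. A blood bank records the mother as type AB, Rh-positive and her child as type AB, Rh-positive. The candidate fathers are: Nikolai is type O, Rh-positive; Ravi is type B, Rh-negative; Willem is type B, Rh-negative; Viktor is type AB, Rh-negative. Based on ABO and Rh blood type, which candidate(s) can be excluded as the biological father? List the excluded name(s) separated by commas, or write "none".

Nikolai

A candidate is excluded only if no genotype consistent with his phenotype could produce a type AB, Rh-positive child with a type AB, Rh-positive mother.
Nikolai (type O, Rh+): no genotype consistent with that phenotype can produce a type-AB Rh+ child with a type-AB mother.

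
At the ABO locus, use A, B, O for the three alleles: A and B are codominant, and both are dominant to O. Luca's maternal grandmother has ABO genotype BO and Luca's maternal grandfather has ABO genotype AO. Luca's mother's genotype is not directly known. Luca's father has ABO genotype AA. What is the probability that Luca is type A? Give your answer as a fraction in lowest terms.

3/4

Luca's mother's ABO genotype from BO × AO: 1/4 AB, 1/4 AO, 1/4 BO, 1/4 OO.
Crossing each possibility with the father AA and summing P(type A): 1/4·1/2 + 1/4·1 + 1/4·1/2 + 1/4·1 = 3/4.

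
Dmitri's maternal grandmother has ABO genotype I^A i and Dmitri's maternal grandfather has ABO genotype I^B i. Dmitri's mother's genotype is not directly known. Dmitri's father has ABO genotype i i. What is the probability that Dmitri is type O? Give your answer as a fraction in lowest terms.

1/2

Dmitri's mother's ABO genotype from I^A i × I^B i: 1/4 I^A I^B, 1/4 I^A i, 1/4 I^B i, 1/4 i i.
Crossing each possibility with the father i i and summing P(type O): 1/4·0 + 1/4·1/2 + 1/4·1/2 + 1/4·1 = 1/2.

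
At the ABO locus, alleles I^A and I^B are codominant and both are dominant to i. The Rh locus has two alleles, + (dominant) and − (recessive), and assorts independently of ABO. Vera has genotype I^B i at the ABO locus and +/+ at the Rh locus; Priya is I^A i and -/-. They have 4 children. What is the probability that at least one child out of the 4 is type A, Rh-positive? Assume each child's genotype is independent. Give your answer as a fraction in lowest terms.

175/256

ABO cross I^B i × I^A i → 1/4 O, 1/4 A, 1/4 B, 1/4 AB.
Rh cross +/+ × -/- → 1 Rh+; so P(type A, Rh-positive) = 1/4 × 1 = 1/4 per child.
P(none) = (3/4)^4 = 81/256; P(at least one) = 1 − 81/256 = 175/256.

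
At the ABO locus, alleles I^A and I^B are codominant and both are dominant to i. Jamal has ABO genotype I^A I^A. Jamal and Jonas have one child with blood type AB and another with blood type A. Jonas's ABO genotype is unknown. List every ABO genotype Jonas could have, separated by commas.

I^A I^B, I^B i

For each candidate genotype of Jonas, check whether crossing it with I^A I^A can produce every observed child phenotype.
  I^A I^A → possible child types {A} ✗
  I^A I^B → possible child types {A, AB} ✓
  I^A i → possible child types {A} ✗
  I^B I^B → possible child types {AB} ✗
  I^B i → possible child types {A, AB} ✓
  i i → possible child types {A} ✗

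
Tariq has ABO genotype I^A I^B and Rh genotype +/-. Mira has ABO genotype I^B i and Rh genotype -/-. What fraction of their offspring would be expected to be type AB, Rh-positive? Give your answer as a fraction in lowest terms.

1/8

ABO cross I^A I^B × I^B i → offspring phenotypes: 1/4 A, 1/2 B, 1/4 AB.
Rh cross +/- × -/- → 1/2 Rh+, 1/2 Rh-.
Independent loci: P(type AB, Rh-positive) = 1/4 × 1/2 = 1/8.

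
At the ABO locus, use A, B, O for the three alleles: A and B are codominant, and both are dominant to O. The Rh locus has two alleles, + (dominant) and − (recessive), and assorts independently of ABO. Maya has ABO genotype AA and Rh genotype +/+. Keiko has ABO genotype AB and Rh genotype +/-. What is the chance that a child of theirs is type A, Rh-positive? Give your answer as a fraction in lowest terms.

1/2

ABO cross AA × AB → offspring phenotypes: 1/2 A, 1/2 AB.
Rh cross +/+ × +/- → 1 Rh+.
Independent loci: P(type A, Rh-positive) = 1/2 × 1 = 1/2.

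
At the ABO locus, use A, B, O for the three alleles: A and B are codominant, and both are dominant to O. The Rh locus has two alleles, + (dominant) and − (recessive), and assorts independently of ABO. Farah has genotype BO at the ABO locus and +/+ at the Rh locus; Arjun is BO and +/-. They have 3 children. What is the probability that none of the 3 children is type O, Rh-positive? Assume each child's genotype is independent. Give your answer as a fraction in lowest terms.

27/64

ABO cross BO × BO → 1/4 O, 3/4 B.
Rh cross +/+ × +/- → 1 Rh+; so P(type O, Rh-positive) = 1/4 × 1 = 1/4 per child.
P(not type O, Rh-positive) = 3/4 for one child; (3/4)^3 = 27/64.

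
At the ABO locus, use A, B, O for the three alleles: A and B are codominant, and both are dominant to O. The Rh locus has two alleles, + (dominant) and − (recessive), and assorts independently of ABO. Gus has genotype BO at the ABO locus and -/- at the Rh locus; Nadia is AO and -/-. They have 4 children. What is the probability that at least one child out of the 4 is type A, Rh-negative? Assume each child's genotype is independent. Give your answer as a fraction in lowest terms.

175/256

ABO cross BO × AO → 1/4 O, 1/4 A, 1/4 B, 1/4 AB.
Rh cross -/- × -/- → 1 Rh-; so P(type A, Rh-negative) = 1/4 × 1 = 1/4 per child.
P(none) = (3/4)^4 = 81/256; P(at least one) = 1 − 81/256 = 175/256.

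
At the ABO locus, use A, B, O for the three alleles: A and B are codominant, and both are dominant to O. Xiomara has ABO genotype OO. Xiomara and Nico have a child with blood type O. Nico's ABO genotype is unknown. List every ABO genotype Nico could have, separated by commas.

For each candidate genotype of Nico, check whether crossing it with OO can produce every observed child phenotype.
  AA → possible child types {A} ✗
  AB → possible child types {A, B} ✗
  AO → possible child types {O, A} ✓
  BB → possible child types {B} ✗
  BO → possible child types {O, B} ✓
  OO → possible child types {O} ✓

AO, BO, OO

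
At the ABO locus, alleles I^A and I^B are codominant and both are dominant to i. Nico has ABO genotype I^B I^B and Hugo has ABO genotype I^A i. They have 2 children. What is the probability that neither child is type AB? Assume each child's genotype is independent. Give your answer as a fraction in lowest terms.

1/4

ABO cross I^B I^B × I^A i → 1/2 B, 1/2 AB.
So P(type AB) = 1/2 per child.
P(not type AB) = 1/2 for one child; (1/2)^2 = 1/4.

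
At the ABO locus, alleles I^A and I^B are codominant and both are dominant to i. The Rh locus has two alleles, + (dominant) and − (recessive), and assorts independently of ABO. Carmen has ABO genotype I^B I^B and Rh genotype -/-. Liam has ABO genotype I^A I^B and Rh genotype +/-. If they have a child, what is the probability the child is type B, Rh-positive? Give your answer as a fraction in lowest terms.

1/4

ABO cross I^B I^B × I^A I^B → offspring phenotypes: 1/2 B, 1/2 AB.
Rh cross -/- × +/- → 1/2 Rh+, 1/2 Rh-.
Independent loci: P(type B, Rh-positive) = 1/2 × 1/2 = 1/4.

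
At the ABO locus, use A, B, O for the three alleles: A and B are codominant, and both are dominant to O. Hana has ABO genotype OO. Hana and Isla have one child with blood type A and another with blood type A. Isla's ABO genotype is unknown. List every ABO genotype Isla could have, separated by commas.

AA, AB, AO

For each candidate genotype of Isla, check whether crossing it with OO can produce every observed child phenotype.
  AA → possible child types {A} ✓
  AB → possible child types {A, B} ✓
  AO → possible child types {O, A} ✓
  BB → possible child types {B} ✗
  BO → possible child types {O, B} ✗
  OO → possible child types {O} ✗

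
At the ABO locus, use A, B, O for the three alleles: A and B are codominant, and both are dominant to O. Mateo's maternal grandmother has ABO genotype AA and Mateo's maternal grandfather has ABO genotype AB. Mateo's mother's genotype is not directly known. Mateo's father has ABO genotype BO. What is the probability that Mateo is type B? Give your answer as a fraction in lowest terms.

Mateo's mother's ABO genotype from AA × AB: 1/2 AA, 1/2 AB.
Crossing each possibility with the father BO and summing P(type B): 1/2·0 + 1/2·1/2 = 1/4.

1/4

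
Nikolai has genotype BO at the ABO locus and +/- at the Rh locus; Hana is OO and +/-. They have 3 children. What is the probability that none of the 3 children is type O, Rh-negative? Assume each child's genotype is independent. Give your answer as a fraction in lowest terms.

343/512

ABO cross BO × OO → 1/2 O, 1/2 B.
Rh cross +/- × +/- → 3/4 Rh+, 1/4 Rh-; so P(type O, Rh-negative) = 1/2 × 1/4 = 1/8 per child.
P(not type O, Rh-negative) = 7/8 for one child; (7/8)^3 = 343/512.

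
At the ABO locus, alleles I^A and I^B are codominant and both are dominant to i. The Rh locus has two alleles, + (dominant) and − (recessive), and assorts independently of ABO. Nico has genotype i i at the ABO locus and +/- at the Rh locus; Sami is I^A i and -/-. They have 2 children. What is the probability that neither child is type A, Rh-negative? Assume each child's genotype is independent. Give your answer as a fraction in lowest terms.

ABO cross i i × I^A i → 1/2 O, 1/2 A.
Rh cross +/- × -/- → 1/2 Rh+, 1/2 Rh-; so P(type A, Rh-negative) = 1/2 × 1/2 = 1/4 per child.
P(not type A, Rh-negative) = 3/4 for one child; (3/4)^2 = 9/16.

9/16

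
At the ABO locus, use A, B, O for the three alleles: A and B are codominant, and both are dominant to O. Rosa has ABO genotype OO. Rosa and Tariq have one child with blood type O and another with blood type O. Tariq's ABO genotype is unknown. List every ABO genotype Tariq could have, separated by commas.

For each candidate genotype of Tariq, check whether crossing it with OO can produce every observed child phenotype.
  AA → possible child types {A} ✗
  AB → possible child types {A, B} ✗
  AO → possible child types {O, A} ✓
  BB → possible child types {B} ✗
  BO → possible child types {O, B} ✓
  OO → possible child types {O} ✓

AO, BO, OO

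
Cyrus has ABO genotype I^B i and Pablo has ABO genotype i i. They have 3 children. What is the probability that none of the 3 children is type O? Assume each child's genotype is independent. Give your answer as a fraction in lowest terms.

ABO cross I^B i × i i → 1/2 O, 1/2 B.
So P(type O) = 1/2 per child.
P(not type O) = 1/2 for one child; (1/2)^3 = 1/8.

1/8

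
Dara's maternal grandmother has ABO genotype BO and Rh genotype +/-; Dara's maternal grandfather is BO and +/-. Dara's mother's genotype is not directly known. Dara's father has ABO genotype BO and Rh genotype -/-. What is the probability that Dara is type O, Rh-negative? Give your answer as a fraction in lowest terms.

1/8

Dara's mother's ABO genotype from BO × BO: 1/4 BB, 1/2 BO, 1/4 OO.
Crossing each possibility with the father BO and summing P(type O): 1/4·0 + 1/2·1/4 + 1/4·1/2 = 1/4.
Similarly for Rh via the mother's Rh distribution: P(Rh-) = 1/2.
Independent loci: 1/4 × 1/2 = 1/8.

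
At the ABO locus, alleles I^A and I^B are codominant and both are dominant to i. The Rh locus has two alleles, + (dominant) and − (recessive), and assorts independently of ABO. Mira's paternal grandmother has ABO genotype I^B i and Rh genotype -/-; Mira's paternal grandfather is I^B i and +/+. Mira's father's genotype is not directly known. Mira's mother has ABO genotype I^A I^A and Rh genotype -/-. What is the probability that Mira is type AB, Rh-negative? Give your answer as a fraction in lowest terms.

Mira's father's ABO genotype from I^B i × I^B i: 1/4 I^B I^B, 1/2 I^B i, 1/4 i i.
Crossing each possibility with the mother I^A I^A and summing P(type AB): 1/4·1 + 1/2·1/2 + 1/4·0 = 1/2.
Similarly for Rh via the father's Rh distribution: P(Rh-) = 1/2.
Independent loci: 1/2 × 1/2 = 1/4.

1/4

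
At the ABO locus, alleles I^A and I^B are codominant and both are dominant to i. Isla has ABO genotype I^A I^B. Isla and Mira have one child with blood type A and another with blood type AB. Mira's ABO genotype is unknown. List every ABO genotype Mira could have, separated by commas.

For each candidate genotype of Mira, check whether crossing it with I^A I^B can produce every observed child phenotype.
  I^A I^A → possible child types {A, AB} ✓
  I^A I^B → possible child types {A, B, AB} ✓
  I^A i → possible child types {A, B, AB} ✓
  I^B I^B → possible child types {B, AB} ✗
  I^B i → possible child types {A, B, AB} ✓
  i i → possible child types {A, B} ✗

I^A I^A, I^A I^B, I^A i, I^B i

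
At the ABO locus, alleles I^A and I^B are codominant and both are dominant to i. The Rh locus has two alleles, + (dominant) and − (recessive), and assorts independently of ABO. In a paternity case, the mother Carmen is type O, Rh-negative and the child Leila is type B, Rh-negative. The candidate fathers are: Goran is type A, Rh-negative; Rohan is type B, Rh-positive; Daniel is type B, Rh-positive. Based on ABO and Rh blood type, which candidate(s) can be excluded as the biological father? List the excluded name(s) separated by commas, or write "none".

Goran

A candidate is excluded only if no genotype consistent with his phenotype could produce a type B, Rh-negative child with a type O, Rh-negative mother.
Goran (type A, Rh-): no genotype consistent with that phenotype can produce a type-B Rh- child with a type-O mother.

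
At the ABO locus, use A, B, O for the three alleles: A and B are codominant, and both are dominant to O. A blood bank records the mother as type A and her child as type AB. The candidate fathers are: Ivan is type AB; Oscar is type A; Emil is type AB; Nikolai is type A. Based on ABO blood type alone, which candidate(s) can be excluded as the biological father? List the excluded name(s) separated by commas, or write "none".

A candidate is excluded only if no genotype consistent with his phenotype could produce a type AB child with a type A mother.
Oscar (type A): no genotype consistent with that phenotype can produce a type-AB child with a type-A mother.
Nikolai (type A): no genotype consistent with that phenotype can produce a type-AB child with a type-A mother.

Oscar, Nikolai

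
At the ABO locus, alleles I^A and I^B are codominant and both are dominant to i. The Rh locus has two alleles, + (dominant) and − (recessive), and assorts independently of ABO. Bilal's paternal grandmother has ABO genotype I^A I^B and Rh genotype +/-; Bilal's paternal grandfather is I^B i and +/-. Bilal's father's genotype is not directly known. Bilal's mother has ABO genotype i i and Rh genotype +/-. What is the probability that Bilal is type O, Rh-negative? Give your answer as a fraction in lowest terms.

Bilal's father's ABO genotype from I^A I^B × I^B i: 1/4 I^A I^B, 1/4 I^A i, 1/4 I^B I^B, 1/4 I^B i.
Crossing each possibility with the mother i i and summing P(type O): 1/4·0 + 1/4·1/2 + 1/4·0 + 1/4·1/2 = 1/4.
Similarly for Rh via the father's Rh distribution: P(Rh-) = 1/4.
Independent loci: 1/4 × 1/4 = 1/16.

1/16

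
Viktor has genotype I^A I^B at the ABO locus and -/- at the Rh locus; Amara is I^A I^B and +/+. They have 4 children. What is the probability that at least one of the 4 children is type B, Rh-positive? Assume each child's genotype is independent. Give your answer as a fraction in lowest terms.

ABO cross I^A I^B × I^A I^B → 1/4 A, 1/4 B, 1/2 AB.
Rh cross -/- × +/+ → 1 Rh+; so P(type B, Rh-positive) = 1/4 × 1 = 1/4 per child.
P(none) = (3/4)^4 = 81/256; P(at least one) = 1 − 81/256 = 175/256.

175/256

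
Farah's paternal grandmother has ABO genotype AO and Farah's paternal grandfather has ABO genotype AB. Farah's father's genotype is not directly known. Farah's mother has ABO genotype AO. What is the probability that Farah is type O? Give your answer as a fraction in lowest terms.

Farah's father's ABO genotype from AO × AB: 1/4 AA, 1/4 AB, 1/4 AO, 1/4 BO.
Crossing each possibility with the mother AO and summing P(type O): 1/4·0 + 1/4·0 + 1/4·1/4 + 1/4·1/4 = 1/8.

1/8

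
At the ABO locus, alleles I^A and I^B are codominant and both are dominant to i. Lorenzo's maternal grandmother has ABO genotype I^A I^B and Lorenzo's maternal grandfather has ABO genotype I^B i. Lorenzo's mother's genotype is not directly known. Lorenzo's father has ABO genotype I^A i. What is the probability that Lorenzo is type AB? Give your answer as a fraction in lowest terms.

1/4

Lorenzo's mother's ABO genotype from I^A I^B × I^B i: 1/4 I^A I^B, 1/4 I^A i, 1/4 I^B I^B, 1/4 I^B i.
Crossing each possibility with the father I^A i and summing P(type AB): 1/4·1/4 + 1/4·0 + 1/4·1/2 + 1/4·1/4 = 1/4.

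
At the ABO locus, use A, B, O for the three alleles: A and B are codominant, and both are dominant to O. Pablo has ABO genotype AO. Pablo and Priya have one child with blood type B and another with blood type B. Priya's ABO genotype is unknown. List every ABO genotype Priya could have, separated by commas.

AB, BB, BO

For each candidate genotype of Priya, check whether crossing it with AO can produce every observed child phenotype.
  AA → possible child types {A} ✗
  AB → possible child types {A, B, AB} ✓
  AO → possible child types {O, A} ✗
  BB → possible child types {B, AB} ✓
  BO → possible child types {O, A, B, AB} ✓
  OO → possible child types {O, A} ✗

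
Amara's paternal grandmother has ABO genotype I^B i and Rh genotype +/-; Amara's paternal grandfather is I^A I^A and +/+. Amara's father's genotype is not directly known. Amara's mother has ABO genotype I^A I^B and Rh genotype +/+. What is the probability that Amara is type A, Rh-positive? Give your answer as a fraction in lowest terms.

3/8

Amara's father's ABO genotype from I^B i × I^A I^A: 1/2 I^A I^B, 1/2 I^A i.
Crossing each possibility with the mother I^A I^B and summing P(type A): 1/2·1/4 + 1/2·1/2 = 3/8.
Similarly for Rh via the father's Rh distribution: P(Rh+) = 1.
Independent loci: 3/8 × 1 = 3/8.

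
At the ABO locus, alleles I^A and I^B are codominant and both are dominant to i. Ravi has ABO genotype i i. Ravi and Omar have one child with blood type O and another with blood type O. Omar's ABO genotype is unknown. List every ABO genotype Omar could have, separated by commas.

I^A i, I^B i, i i

For each candidate genotype of Omar, check whether crossing it with i i can produce every observed child phenotype.
  I^A I^A → possible child types {A} ✗
  I^A I^B → possible child types {A, B} ✗
  I^A i → possible child types {O, A} ✓
  I^B I^B → possible child types {B} ✗
  I^B i → possible child types {O, B} ✓
  i i → possible child types {O} ✓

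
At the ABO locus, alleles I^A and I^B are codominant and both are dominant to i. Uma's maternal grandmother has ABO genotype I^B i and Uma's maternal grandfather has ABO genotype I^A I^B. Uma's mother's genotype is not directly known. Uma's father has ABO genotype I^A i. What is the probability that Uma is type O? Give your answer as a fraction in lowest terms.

Uma's mother's ABO genotype from I^B i × I^A I^B: 1/4 I^A I^B, 1/4 I^A i, 1/4 I^B I^B, 1/4 I^B i.
Crossing each possibility with the father I^A i and summing P(type O): 1/4·0 + 1/4·1/4 + 1/4·0 + 1/4·1/4 = 1/8.

1/8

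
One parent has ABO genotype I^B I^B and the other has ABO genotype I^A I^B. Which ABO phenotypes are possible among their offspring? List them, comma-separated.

B, AB

Gametes from I^B I^B × I^A I^B give offspring ABO genotypes I^A I^B, I^B I^B, i.e. phenotypes B, AB.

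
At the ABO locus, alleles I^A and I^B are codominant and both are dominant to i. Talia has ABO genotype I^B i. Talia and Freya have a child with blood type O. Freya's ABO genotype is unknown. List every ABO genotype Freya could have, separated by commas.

For each candidate genotype of Freya, check whether crossing it with I^B i can produce every observed child phenotype.
  I^A I^A → possible child types {A, AB} ✗
  I^A I^B → possible child types {A, B, AB} ✗
  I^A i → possible child types {O, A, B, AB} ✓
  I^B I^B → possible child types {B} ✗
  I^B i → possible child types {O, B} ✓
  i i → possible child types {O, B} ✓

I^A i, I^B i, i i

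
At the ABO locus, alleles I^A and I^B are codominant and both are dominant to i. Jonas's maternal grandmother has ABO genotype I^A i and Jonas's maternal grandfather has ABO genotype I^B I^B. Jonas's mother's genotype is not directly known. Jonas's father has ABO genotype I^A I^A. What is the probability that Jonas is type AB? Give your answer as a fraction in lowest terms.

1/2

Jonas's mother's ABO genotype from I^A i × I^B I^B: 1/2 I^A I^B, 1/2 I^B i.
Crossing each possibility with the father I^A I^A and summing P(type AB): 1/2·1/2 + 1/2·1/2 = 1/2.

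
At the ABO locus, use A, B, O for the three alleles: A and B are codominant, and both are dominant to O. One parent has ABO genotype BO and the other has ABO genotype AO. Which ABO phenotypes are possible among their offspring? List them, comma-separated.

Gametes from BO × AO give offspring ABO genotypes AB, AO, BO, OO, i.e. phenotypes O, A, B, AB.

O, A, B, AB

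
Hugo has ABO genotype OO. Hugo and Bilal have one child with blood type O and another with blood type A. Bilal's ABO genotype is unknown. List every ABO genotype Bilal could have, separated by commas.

For each candidate genotype of Bilal, check whether crossing it with OO can produce every observed child phenotype.
  AA → possible child types {A} ✗
  AB → possible child types {A, B} ✗
  AO → possible child types {O, A} ✓
  BB → possible child types {B} ✗
  BO → possible child types {O, B} ✗
  OO → possible child types {O} ✗

AO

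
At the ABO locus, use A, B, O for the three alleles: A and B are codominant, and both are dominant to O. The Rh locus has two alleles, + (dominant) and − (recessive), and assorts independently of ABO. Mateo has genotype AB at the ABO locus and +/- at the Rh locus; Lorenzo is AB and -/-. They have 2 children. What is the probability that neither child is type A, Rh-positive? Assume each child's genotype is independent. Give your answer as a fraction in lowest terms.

49/64

ABO cross AB × AB → 1/4 A, 1/4 B, 1/2 AB.
Rh cross +/- × -/- → 1/2 Rh+, 1/2 Rh-; so P(type A, Rh-positive) = 1/4 × 1/2 = 1/8 per child.
P(not type A, Rh-positive) = 7/8 for one child; (7/8)^2 = 49/64.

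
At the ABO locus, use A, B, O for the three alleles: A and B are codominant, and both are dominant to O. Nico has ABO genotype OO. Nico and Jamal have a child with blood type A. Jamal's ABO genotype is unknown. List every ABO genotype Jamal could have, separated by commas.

For each candidate genotype of Jamal, check whether crossing it with OO can produce every observed child phenotype.
  AA → possible child types {A} ✓
  AB → possible child types {A, B} ✓
  AO → possible child types {O, A} ✓
  BB → possible child types {B} ✗
  BO → possible child types {O, B} ✗
  OO → possible child types {O} ✗

AA, AB, AO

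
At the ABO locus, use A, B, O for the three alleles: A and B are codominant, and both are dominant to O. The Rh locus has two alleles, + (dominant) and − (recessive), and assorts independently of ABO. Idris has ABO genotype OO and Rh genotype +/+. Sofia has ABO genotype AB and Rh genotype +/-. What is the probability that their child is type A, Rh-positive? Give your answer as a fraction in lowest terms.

1/2

ABO cross OO × AB → offspring phenotypes: 1/2 A, 1/2 B.
Rh cross +/+ × +/- → 1 Rh+.
Independent loci: P(type A, Rh-positive) = 1/2 × 1 = 1/2.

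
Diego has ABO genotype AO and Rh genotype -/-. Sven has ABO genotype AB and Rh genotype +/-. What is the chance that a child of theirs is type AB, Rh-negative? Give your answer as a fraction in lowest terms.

ABO cross AO × AB → offspring phenotypes: 1/2 A, 1/4 B, 1/4 AB.
Rh cross -/- × +/- → 1/2 Rh+, 1/2 Rh-.
Independent loci: P(type AB, Rh-negative) = 1/4 × 1/2 = 1/8.

1/8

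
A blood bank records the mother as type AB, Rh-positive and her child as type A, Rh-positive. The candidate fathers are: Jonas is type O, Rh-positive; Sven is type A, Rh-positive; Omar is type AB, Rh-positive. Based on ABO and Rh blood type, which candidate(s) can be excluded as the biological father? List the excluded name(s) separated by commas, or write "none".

none

A candidate is excluded only if no genotype consistent with his phenotype could produce a type A, Rh-positive child with a type AB, Rh-positive mother.
Every candidate has at least one consistent genotype combination, so none can be excluded.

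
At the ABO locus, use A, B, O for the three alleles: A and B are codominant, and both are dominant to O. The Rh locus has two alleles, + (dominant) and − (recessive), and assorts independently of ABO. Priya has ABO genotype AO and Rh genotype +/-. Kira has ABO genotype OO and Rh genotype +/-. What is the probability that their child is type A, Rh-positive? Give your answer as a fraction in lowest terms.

ABO cross AO × OO → offspring phenotypes: 1/2 O, 1/2 A.
Rh cross +/- × +/- → 3/4 Rh+, 1/4 Rh-.
Independent loci: P(type A, Rh-positive) = 1/2 × 3/4 = 3/8.

3/8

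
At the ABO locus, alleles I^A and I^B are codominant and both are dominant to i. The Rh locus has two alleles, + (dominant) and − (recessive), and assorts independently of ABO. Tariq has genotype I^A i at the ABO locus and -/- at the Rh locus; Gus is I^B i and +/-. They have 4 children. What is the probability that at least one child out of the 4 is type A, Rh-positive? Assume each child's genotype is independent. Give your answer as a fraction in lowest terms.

1695/4096

ABO cross I^A i × I^B i → 1/4 O, 1/4 A, 1/4 B, 1/4 AB.
Rh cross -/- × +/- → 1/2 Rh+, 1/2 Rh-; so P(type A, Rh-positive) = 1/4 × 1/2 = 1/8 per child.
P(none) = (7/8)^4 = 2401/4096; P(at least one) = 1 − 2401/4096 = 1695/4096.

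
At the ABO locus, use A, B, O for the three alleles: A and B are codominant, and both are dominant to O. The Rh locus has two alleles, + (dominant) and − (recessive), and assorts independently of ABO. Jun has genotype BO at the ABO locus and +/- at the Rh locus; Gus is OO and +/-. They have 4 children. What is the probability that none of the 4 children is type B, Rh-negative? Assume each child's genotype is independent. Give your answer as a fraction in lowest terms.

2401/4096

ABO cross BO × OO → 1/2 O, 1/2 B.
Rh cross +/- × +/- → 3/4 Rh+, 1/4 Rh-; so P(type B, Rh-negative) = 1/2 × 1/4 = 1/8 per child.
P(not type B, Rh-negative) = 7/8 for one child; (7/8)^4 = 2401/4096.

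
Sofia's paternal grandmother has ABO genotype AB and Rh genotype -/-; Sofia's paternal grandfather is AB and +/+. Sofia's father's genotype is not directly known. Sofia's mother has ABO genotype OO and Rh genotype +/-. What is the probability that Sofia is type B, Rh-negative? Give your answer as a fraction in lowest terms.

Sofia's father's ABO genotype from AB × AB: 1/4 AA, 1/2 AB, 1/4 BB.
Crossing each possibility with the mother OO and summing P(type B): 1/4·0 + 1/2·1/2 + 1/4·1 = 1/2.
Similarly for Rh via the father's Rh distribution: P(Rh-) = 1/4.
Independent loci: 1/2 × 1/4 = 1/8.

1/8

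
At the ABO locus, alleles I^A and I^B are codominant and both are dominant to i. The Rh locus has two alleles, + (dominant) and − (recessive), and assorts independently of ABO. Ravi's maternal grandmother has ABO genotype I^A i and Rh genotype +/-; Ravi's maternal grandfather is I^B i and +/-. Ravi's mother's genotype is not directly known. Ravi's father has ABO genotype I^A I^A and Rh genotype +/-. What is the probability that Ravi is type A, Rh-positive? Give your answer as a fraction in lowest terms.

Ravi's mother's ABO genotype from I^A i × I^B i: 1/4 I^A I^B, 1/4 I^A i, 1/4 I^B i, 1/4 i i.
Crossing each possibility with the father I^A I^A and summing P(type A): 1/4·1/2 + 1/4·1 + 1/4·1/2 + 1/4·1 = 3/4.
Similarly for Rh via the mother's Rh distribution: P(Rh+) = 3/4.
Independent loci: 3/4 × 3/4 = 9/16.

9/16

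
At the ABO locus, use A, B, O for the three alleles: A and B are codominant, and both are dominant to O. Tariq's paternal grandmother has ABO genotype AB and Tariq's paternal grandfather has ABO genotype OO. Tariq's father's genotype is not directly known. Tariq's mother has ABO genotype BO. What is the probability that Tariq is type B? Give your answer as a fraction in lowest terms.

1/2

Tariq's father's ABO genotype from AB × OO: 1/2 AO, 1/2 BO.
Crossing each possibility with the mother BO and summing P(type B): 1/2·1/4 + 1/2·3/4 = 1/2.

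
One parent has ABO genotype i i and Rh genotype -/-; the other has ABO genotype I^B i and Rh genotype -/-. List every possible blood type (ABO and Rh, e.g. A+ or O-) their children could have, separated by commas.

O-, B-

Gametes from i i × I^B i give offspring ABO genotypes I^B i, i i, i.e. phenotypes O, B.
Rh cross -/- × -/- → phenotypes Rh-.
Combining independently: O-, B-.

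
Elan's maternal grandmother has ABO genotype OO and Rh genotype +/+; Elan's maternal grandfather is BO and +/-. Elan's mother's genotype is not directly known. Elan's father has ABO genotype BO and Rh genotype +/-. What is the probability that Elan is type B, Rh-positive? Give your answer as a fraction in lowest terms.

Elan's mother's ABO genotype from OO × BO: 1/2 BO, 1/2 OO.
Crossing each possibility with the father BO and summing P(type B): 1/2·3/4 + 1/2·1/2 = 5/8.
Similarly for Rh via the mother's Rh distribution: P(Rh+) = 7/8.
Independent loci: 5/8 × 7/8 = 35/64.

35/64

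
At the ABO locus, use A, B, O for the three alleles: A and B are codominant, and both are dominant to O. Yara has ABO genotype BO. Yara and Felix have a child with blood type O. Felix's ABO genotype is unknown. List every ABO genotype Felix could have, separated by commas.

For each candidate genotype of Felix, check whether crossing it with BO can produce every observed child phenotype.
  AA → possible child types {A, AB} ✗
  AB → possible child types {A, B, AB} ✗
  AO → possible child types {O, A, B, AB} ✓
  BB → possible child types {B} ✗
  BO → possible child types {O, B} ✓
  OO → possible child types {O, B} ✓

AO, BO, OO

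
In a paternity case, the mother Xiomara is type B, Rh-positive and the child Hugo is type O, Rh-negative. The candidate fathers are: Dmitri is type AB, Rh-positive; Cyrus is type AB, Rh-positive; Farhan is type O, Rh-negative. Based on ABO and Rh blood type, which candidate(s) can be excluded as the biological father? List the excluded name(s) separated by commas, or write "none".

A candidate is excluded only if no genotype consistent with his phenotype could produce a type O, Rh-negative child with a type B, Rh-positive mother.
Dmitri (type AB, Rh+): no genotype consistent with that phenotype can produce a type-O Rh- child with a type-B mother.
Cyrus (type AB, Rh+): no genotype consistent with that phenotype can produce a type-O Rh- child with a type-B mother.

Dmitri, Cyrus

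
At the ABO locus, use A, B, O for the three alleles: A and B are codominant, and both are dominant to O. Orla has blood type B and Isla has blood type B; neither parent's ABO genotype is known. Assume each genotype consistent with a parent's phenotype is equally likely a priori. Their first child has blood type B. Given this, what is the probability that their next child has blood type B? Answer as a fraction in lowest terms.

19/20

Possible genotypes: Orla ∈ {BB, BO}; Isla ∈ {BB, BO}.
Weight each parental genotype pair by prior × P(type-B child):
  BB × BB: posterior weight 4/15; P(next child type B) = 1.
  BB × BO: posterior weight 4/15; P(next child type B) = 1.
  BO × BB: posterior weight 4/15; P(next child type B) = 1.
  BO × BO: posterior weight 1/5; P(next child type B) = 3/4.
Weighted sum = 19/20.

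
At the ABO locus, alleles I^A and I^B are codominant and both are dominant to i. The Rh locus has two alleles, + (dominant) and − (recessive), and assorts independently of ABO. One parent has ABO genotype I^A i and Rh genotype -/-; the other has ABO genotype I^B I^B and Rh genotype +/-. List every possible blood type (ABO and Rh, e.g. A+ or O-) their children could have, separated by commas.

B+, B-, AB+, AB-

Gametes from I^A i × I^B I^B give offspring ABO genotypes I^A I^B, I^B i, i.e. phenotypes B, AB.
Rh cross -/- × +/- → phenotypes Rh+, Rh-.
Combining independently: B+, B-, AB+, AB-.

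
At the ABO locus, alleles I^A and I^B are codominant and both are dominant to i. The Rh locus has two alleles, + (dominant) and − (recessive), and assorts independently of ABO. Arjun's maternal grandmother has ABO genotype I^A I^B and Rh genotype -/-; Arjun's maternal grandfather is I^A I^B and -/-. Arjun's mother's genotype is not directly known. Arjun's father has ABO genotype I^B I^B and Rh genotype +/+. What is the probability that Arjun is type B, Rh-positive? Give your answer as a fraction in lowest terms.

Arjun's mother's ABO genotype from I^A I^B × I^A I^B: 1/4 I^A I^A, 1/2 I^A I^B, 1/4 I^B I^B.
Crossing each possibility with the father I^B I^B and summing P(type B): 1/4·0 + 1/2·1/2 + 1/4·1 = 1/2.
Similarly for Rh via the mother's Rh distribution: P(Rh+) = 1.
Independent loci: 1/2 × 1 = 1/2.

1/2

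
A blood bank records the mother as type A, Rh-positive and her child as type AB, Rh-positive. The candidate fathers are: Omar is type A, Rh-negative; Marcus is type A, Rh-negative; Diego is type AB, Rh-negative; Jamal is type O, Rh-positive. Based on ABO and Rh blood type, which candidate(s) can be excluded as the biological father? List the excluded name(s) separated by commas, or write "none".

A candidate is excluded only if no genotype consistent with his phenotype could produce a type AB, Rh-positive child with a type A, Rh-positive mother.
Omar (type A, Rh-): no genotype consistent with that phenotype can produce a type-AB Rh+ child with a type-A mother.
Marcus (type A, Rh-): no genotype consistent with that phenotype can produce a type-AB Rh+ child with a type-A mother.
Jamal (type O, Rh+): no genotype consistent with that phenotype can produce a type-AB Rh+ child with a type-A mother.

Omar, Marcus, Jamal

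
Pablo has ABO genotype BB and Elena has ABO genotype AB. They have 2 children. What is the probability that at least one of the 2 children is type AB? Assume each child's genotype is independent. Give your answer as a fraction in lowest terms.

ABO cross BB × AB → 1/2 B, 1/2 AB.
So P(type AB) = 1/2 per child.
P(none) = (1/2)^2 = 1/4; P(at least one) = 1 − 1/4 = 3/4.

3/4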